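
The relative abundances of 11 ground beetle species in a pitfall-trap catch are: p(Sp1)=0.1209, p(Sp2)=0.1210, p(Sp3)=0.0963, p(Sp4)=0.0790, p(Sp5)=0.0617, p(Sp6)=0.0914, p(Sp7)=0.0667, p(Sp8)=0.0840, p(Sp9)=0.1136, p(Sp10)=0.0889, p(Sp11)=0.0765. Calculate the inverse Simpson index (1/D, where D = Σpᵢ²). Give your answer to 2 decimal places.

10.52

D = 0.1209² + 0.121² + 0.0963² + 0.079² + 0.0617² + 0.0914² + 0.0667² + 0.084² + 0.1136² + 0.0889² + 0.0765² = 0.0146168 + 0.0146410 + 0.0092737 + 0.0062410 + 0.0038069 + 0.0083540 + 0.0044489 + 0.0070560 + 0.0129050 + 0.0079032 + 0.0058522 = 0.0950987 (working shown to 7 dp, full precision carried).
So 1/D = 10.5154, i.e. 10.52 to 2 decimal places.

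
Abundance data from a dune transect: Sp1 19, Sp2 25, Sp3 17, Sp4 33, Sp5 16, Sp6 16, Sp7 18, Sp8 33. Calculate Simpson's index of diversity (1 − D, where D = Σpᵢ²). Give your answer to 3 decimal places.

Total N = 19+25+17+33+16+16+18+33 = 177, so the proportions are 0.10734, 0.14124, 0.09605, 0.18644, 0.0904, 0.0904, 0.10169, 0.18644 (working shown to 5 dp, full precision carried).
D = 0.10734² + 0.14124² + 0.09605² + 0.18644² + 0.0904² + 0.0904² + 0.10169² + 0.18644² = 0.01152 + 0.01995 + 0.00922 + 0.03476 + 0.00817 + 0.00817 + 0.01034 + 0.03476 = 0.13690.
So 1 − D = 0.86310, i.e. 0.863 to 3 decimal places.

0.863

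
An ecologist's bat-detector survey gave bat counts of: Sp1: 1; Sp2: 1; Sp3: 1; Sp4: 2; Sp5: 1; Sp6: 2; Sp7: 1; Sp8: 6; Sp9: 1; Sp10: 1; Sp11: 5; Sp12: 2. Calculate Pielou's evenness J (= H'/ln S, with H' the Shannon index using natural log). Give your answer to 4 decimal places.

Total N = 1+1+1+2+1+2+1+6+1+1+5+2 = 24, so the proportions are 0.041667, 0.041667, 0.041667, 0.083333, 0.041667, 0.083333, 0.041667, 0.25, 0.041667, 0.041667, 0.208333, 0.083333 (working shown to 6 dp, full precision carried).
H' = −Σ pᵢ ln pᵢ = −((-0.132419) + (-0.132419) + (-0.132419) + (-0.207076) + (-0.132419) + (-0.207076) + (-0.132419) + (-0.346574) + (-0.132419) + (-0.132419) + (-0.326795) + (-0.207076)) = 2.221528.
With S = 12 species, ln S = 2.484907, so J = 2.221528/2.484907 = 0.894008, i.e. 0.8940 to 4 decimal places.

0.8940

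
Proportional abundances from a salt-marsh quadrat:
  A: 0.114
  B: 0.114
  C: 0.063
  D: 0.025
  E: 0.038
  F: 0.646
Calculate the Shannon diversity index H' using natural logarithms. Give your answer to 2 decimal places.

Each pᵢ ln pᵢ term (working shown to 4 dp, full precision carried): 0.114×(-2.1716)=-0.2476, 0.114×(-2.1716)=-0.2476, 0.063×(-2.7646)=-0.1742, 0.025×(-3.6889)=-0.0922, 0.038×(-3.2702)=-0.1243, 0.646×(-0.4370)=-0.2823.
Sum = -1.1680, so H' = 1.17.

1.17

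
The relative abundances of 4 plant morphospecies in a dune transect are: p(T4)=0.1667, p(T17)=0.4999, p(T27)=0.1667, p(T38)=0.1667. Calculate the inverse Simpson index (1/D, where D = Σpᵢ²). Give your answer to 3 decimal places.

3.001

D = 0.1667² + 0.4999² + 0.1667² + 0.1667² = 0.027789 + 0.249900 + 0.027789 + 0.027789 = 0.333267 (working shown to 6 dp, full precision carried).
So 1/D = 3.00060, i.e. 3.001 to 3 decimal places.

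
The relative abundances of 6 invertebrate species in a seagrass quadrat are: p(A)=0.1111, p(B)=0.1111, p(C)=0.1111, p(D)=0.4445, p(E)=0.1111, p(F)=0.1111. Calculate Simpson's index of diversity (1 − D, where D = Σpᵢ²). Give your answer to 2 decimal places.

0.74

D = 0.1111² + 0.1111² + 0.1111² + 0.4445² + 0.1111² + 0.1111² = 0.0123 + 0.0123 + 0.0123 + 0.1976 + 0.0123 + 0.0123 = 0.2593 (working shown to 4 dp, full precision carried).
So 1 − D = 0.7407, i.e. 0.74 to 2 decimal places.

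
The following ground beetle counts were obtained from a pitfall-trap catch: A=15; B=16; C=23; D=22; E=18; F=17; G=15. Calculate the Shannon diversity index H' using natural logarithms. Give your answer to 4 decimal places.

Total N = 15+16+23+22+18+17+15 = 126, so the proportions are 0.119048, 0.126984, 0.18254, 0.174603, 0.142857, 0.134921, 0.119048 (working shown to 6 dp, full precision carried).
Each pᵢ ln pᵢ term: 0.119048×(-2.128232)=-0.253361, 0.126984×(-2.063693)=-0.262056, 0.18254×(-1.700788)=-0.310461, 0.174603×(-1.745239)=-0.304724, 0.142857×(-1.945910)=-0.277987, 0.134921×(-2.003069)=-0.270255, 0.119048×(-2.128232)=-0.253361.
Sum = -1.932206, so H' = 1.9322.

1.9322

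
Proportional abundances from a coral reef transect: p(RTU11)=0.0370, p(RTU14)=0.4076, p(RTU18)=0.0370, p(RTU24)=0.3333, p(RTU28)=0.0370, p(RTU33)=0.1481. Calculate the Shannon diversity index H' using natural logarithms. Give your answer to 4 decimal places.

Each pᵢ ln pᵢ term (working shown to 6 dp, full precision carried): 0.037×(-3.296837)=-0.121983, 0.4076×(-0.897469)=-0.365808, 0.037×(-3.296837)=-0.121983, 0.3333×(-1.098712)=-0.366201, 0.037×(-3.296837)=-0.121983, 0.1481×(-1.909868)=-0.282851.
Sum = -1.380809, so H' = 1.3808.

1.3808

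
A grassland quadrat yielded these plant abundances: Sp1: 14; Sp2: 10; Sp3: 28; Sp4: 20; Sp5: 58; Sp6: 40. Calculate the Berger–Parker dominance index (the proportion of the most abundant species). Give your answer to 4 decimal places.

Total N = 14+10+28+20+58+40 = 170, so the proportions are 0.082353, 0.058824, 0.164706, 0.117647, 0.341176, 0.235294 (working shown to 6 dp, full precision carried).
The largest proportion is 0.341176, i.e. d = 0.3412 to 4 decimal places.

0.3412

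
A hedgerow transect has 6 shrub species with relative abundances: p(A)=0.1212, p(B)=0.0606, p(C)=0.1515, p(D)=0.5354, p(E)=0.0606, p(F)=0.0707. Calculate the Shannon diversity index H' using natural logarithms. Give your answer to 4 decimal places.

1.4032

Each pᵢ ln pᵢ term (working shown to 6 dp, full precision carried): 0.1212×(-2.110313)=-0.255770, 0.0606×(-2.803460)=-0.169890, 0.1515×(-1.887170)=-0.285906, 0.5354×(-0.624741)=-0.334486, 0.0606×(-2.803460)=-0.169890, 0.0707×(-2.649310)=-0.187306.
Sum = -1.403248, so H' = 1.4032.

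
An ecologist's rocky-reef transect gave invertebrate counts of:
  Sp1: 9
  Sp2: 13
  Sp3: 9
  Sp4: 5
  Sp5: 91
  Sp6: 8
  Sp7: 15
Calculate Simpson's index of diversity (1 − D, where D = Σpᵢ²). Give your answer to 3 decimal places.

0.603

Total N = 9+13+9+5+91+8+15 = 150, so the proportions are 0.06, 0.08667, 0.06, 0.03333, 0.60667, 0.05333, 0.1 (working shown to 5 dp, full precision carried).
D = 0.06² + 0.08667² + 0.06² + 0.03333² + 0.60667² + 0.05333² + 0.1² = 0.00360 + 0.00751 + 0.00360 + 0.00111 + 0.36804 + 0.00284 + 0.01000 = 0.39671.
So 1 − D = 0.60329, i.e. 0.603 to 3 decimal places.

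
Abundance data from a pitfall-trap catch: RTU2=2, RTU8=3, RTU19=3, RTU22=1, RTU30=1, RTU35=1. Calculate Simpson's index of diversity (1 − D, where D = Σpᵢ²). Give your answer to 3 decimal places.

0.793

Total N = 2+3+3+1+1+1 = 11, so the proportions are 0.18182, 0.27273, 0.27273, 0.09091, 0.09091, 0.09091 (working shown to 5 dp, full precision carried).
D = 0.18182² + 0.27273² + 0.27273² + 0.09091² + 0.09091² + 0.09091² = 0.03306 + 0.07438 + 0.07438 + 0.00826 + 0.00826 + 0.00826 = 0.20661.
So 1 − D = 0.79339, i.e. 0.793 to 3 decimal places.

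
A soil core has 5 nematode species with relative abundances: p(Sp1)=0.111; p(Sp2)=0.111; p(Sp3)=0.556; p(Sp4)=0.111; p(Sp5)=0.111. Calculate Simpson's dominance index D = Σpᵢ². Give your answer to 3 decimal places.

0.358

D = 0.111² + 0.111² + 0.556² + 0.111² + 0.111² = 0.01232 + 0.01232 + 0.30914 + 0.01232 + 0.01232 = 0.35842 (working shown to 5 dp, full precision carried).
To 3 decimal places, D = 0.358.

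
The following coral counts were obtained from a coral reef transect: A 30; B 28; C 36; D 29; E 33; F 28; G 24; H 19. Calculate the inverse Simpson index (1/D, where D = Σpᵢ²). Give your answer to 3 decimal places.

7.771

Total N = 30+28+36+29+33+28+24+19 = 227, so the proportions are 0.1321586, 0.123348, 0.1585903, 0.1277533, 0.1453744, 0.123348, 0.1057269, 0.0837004 (working shown to 7 dp, full precision carried).
D = 0.1321586² + 0.123348² + 0.1585903² + 0.1277533² + 0.1453744² + 0.123348² + 0.1057269² + 0.0837004² = 0.0174659 + 0.0152147 + 0.0251509 + 0.0163209 + 0.0211337 + 0.0152147 + 0.0111782 + 0.0070058 = 0.1286848.
So 1/D = 7.77092, i.e. 7.771 to 3 decimal places.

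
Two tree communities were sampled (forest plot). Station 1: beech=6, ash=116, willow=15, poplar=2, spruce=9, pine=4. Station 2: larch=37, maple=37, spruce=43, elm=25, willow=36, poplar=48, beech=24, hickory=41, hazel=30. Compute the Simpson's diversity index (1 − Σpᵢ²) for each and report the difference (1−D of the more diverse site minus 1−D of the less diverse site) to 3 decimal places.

0.482

Station 1: N=152, proportions 0.03947, 0.76316, 0.09868, 0.01316, 0.05921, 0.02632, giving 1−D = 0.40192 (working shown to 5 dp, full precision carried).
Station 2: N=321, proportions 0.11526, 0.11526, 0.13396, 0.07788, 0.11215, 0.14953, 0.07477, 0.12773, 0.09346, giving 1−D = 0.88384.
Difference = |0.40192 − 0.88384| = 0.48192, i.e. 0.482 to 3 decimal places.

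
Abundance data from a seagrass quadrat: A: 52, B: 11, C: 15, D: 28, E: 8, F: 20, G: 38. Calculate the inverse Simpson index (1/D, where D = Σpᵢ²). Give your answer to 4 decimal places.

Total N = 52+11+15+28+8+20+38 = 172, so the proportions are 0.30232558, 0.06395349, 0.0872093, 0.1627907, 0.04651163, 0.11627907, 0.22093023 (working shown to 8 dp, full precision carried).
D = 0.30232558² + 0.06395349² + 0.0872093² + 0.1627907² + 0.04651163² + 0.11627907² + 0.22093023² = 0.09140076 + 0.00409005 + 0.00760546 + 0.02650081 + 0.00216333 + 0.01352082 + 0.04881017 = 0.19409140.
So 1/D = 5.152212, i.e. 5.1522 to 4 decimal places.

5.1522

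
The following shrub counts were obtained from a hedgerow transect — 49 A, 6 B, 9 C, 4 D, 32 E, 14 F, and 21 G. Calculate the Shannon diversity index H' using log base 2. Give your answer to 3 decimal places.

2.390

Total N = 49+6+9+4+32+14+21 = 135, so the proportions are 0.36296, 0.04444, 0.06667, 0.02963, 0.23704, 0.1037, 0.15556 (working shown to 5 dp, full precision carried).
Each pᵢ log₂ pᵢ term: 0.36296×(-1.46211)=-0.53069, 0.04444×(-4.49185)=-0.19964, 0.06667×(-3.90689)=-0.26046, 0.02963×(-5.07682)=-0.15042, 0.23704×(-2.07682)=-0.49228, 0.1037×(-3.26946)=-0.33906, 0.15556×(-2.68450)=-0.41759.
Sum = -2.39014, so H' = 2.390.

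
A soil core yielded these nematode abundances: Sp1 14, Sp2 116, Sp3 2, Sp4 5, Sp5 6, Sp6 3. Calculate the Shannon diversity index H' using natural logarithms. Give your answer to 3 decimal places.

0.793

Total N = 14+116+2+5+6+3 = 146, so the proportions are 0.09589, 0.79452, 0.0137, 0.03425, 0.0411, 0.02055 (working shown to 5 dp, full precision carried).
Each pᵢ ln pᵢ term: 0.09589×(-2.34455)=-0.22482, 0.79452×(-0.23002)=-0.18275, 0.0137×(-4.29046)=-0.05877, 0.03425×(-3.37417)=-0.11555, 0.0411×(-3.19185)=-0.13117, 0.02055×(-3.88499)=-0.07983.
Sum = -0.79290, so H' = 0.793.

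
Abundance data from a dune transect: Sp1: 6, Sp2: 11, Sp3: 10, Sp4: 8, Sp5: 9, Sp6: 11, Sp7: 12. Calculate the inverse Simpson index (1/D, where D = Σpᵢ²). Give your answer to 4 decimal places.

Total N = 6+11+10+8+9+11+12 = 67, so the proportions are 0.08955224, 0.1641791, 0.14925373, 0.11940299, 0.13432836, 0.1641791, 0.17910448 (working shown to 8 dp, full precision carried).
D = 0.08955224² + 0.1641791² + 0.14925373² + 0.11940299² + 0.13432836² + 0.1641791² + 0.17910448² = 0.00801960 + 0.02695478 + 0.02227668 + 0.01425707 + 0.01804411 + 0.02695478 + 0.03207841 = 0.14858543.
So 1/D = 6.730135, i.e. 6.7301 to 4 decimal places.

6.7301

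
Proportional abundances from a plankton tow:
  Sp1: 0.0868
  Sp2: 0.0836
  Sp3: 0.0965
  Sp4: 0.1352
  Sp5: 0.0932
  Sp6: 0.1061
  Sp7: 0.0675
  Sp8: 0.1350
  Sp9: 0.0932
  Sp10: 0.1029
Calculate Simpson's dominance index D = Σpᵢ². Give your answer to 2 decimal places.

0.10

D = 0.0868² + 0.0836² + 0.0965² + 0.1352² + 0.0932² + 0.1061² + 0.0675² + 0.135² + 0.0932² + 0.1029² = 0.0075 + 0.0070 + 0.0093 + 0.0183 + 0.0087 + 0.0113 + 0.0046 + 0.0182 + 0.0087 + 0.0106 = 0.1041 (working shown to 4 dp, full precision carried).
To 2 decimal places, D = 0.10.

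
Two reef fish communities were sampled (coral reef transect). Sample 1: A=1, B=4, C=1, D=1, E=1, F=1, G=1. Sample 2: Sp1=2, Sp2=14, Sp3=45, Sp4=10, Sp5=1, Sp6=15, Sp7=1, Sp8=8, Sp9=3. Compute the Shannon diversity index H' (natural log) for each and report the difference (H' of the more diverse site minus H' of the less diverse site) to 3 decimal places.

Sample 1: N=10, proportions 0.1, 0.4, 0.1, 0.1, 0.1, 0.1, 0.1, giving H' = 1.74806735 (working shown to 8 dp, full precision carried).
Sample 2: N=99, proportions 0.02020202, 0.14141414, 0.45454545, 0.1010101, 0.01010101, 0.15151515, 0.01010101, 0.08080808, 0.03030303, giving H' = 1.63339377.
Difference = |1.74806735 − 1.63339377| = 0.11467358, i.e. 0.115 to 3 decimal places.

0.115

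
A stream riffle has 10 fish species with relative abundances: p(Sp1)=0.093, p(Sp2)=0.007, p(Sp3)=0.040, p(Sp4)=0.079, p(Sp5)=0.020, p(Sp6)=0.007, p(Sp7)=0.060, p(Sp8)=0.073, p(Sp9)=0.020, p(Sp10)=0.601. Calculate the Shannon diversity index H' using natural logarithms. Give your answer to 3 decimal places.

1.442

Each pᵢ ln pᵢ term (working shown to 5 dp, full precision carried): 0.093×(-2.37516)=-0.22089, 0.007×(-4.96185)=-0.03473, 0.04×(-3.21888)=-0.12876, 0.079×(-2.53831)=-0.20053, 0.02×(-3.91202)=-0.07824, 0.007×(-4.96185)=-0.03473, 0.06×(-2.81341)=-0.16880, 0.073×(-2.61730)=-0.19106, 0.02×(-3.91202)=-0.07824, 0.601×(-0.50916)=-0.30601.
Sum = -1.44199, so H' = 1.442.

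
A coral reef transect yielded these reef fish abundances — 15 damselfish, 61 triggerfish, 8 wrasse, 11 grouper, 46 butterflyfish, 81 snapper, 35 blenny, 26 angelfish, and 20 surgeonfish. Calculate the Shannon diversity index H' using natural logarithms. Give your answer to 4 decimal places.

Total N = 15+61+8+11+46+81+35+26+20 = 303, so the proportions are 0.049505, 0.20132, 0.026403, 0.036304, 0.151815, 0.267327, 0.115512, 0.085809, 0.066007 (working shown to 6 dp, full precision carried).
Each pᵢ ln pᵢ term: 0.049505×(-3.005683)=-0.148796, 0.20132×(-1.602859)=-0.322688, 0.026403×(-3.634291)=-0.095955, 0.036304×(-3.315838)=-0.120377, 0.151815×(-1.885091)=-0.286185, 0.267327×(-1.319284)=-0.352680, 0.115512×(-2.158385)=-0.249318, 0.085809×(-2.455636)=-0.210715, 0.066007×(-2.718001)=-0.179406.
Sum = -1.966120, so H' = 1.9661.

1.9661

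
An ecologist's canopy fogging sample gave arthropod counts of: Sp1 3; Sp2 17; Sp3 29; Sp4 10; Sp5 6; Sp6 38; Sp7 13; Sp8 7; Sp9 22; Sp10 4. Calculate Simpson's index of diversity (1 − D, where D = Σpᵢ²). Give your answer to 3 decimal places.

0.845

Total N = 3+17+29+10+6+38+13+7+22+4 = 149, so the proportions are 0.02013, 0.11409, 0.19463, 0.06711, 0.04027, 0.25503, 0.08725, 0.04698, 0.14765, 0.02685 (working shown to 5 dp, full precision carried).
D = 0.02013² + 0.11409² + 0.19463² + 0.06711² + 0.04027² + 0.25503² + 0.08725² + 0.04698² + 0.14765² + 0.02685² = 0.00041 + 0.01302 + 0.03788 + 0.00450 + 0.00162 + 0.06504 + 0.00761 + 0.00221 + 0.02180 + 0.00072 = 0.15481.
So 1 − D = 0.84519, i.e. 0.845 to 3 decimal places.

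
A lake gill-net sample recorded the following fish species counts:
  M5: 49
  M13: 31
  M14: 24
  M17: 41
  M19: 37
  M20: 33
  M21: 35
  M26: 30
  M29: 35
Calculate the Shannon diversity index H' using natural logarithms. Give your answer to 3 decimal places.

2.179

Total N = 49+31+24+41+37+33+35+30+35 = 315, so the proportions are 0.15556, 0.09841, 0.07619, 0.13016, 0.11746, 0.10476, 0.11111, 0.09524, 0.11111 (working shown to 5 dp, full precision carried).
Each pᵢ ln pᵢ term: 0.15556×(-1.86075)=-0.28945, 0.09841×(-2.31859)=-0.22818, 0.07619×(-2.57452)=-0.19615, 0.13016×(-2.03900)=-0.26539, 0.11746×(-2.14165)=-0.25156, 0.10476×(-2.25607)=-0.23635, 0.11111×(-2.19722)=-0.24414, 0.09524×(-2.35138)=-0.22394, 0.11111×(-2.19722)=-0.24414.
Sum = -2.17930, so H' = 2.179.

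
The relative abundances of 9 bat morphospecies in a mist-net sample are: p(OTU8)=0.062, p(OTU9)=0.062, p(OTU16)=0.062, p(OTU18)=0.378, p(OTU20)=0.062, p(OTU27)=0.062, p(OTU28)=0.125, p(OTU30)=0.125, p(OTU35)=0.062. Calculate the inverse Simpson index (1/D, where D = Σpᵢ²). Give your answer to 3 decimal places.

D = 0.062² + 0.062² + 0.062² + 0.378² + 0.062² + 0.062² + 0.125² + 0.125² + 0.062² = 0.0038440 + 0.0038440 + 0.0038440 + 0.1428840 + 0.0038440 + 0.0038440 + 0.0156250 + 0.0156250 + 0.0038440 = 0.1971980 (working shown to 7 dp, full precision carried).
So 1/D = 5.07105, i.e. 5.071 to 3 decimal places.

5.071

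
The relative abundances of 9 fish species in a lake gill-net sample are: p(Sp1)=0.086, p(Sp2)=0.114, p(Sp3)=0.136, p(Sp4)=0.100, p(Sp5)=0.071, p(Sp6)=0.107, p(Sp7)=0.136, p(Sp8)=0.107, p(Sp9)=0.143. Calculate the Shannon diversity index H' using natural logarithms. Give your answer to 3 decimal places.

Each pᵢ ln pᵢ term (working shown to 5 dp, full precision carried): 0.086×(-2.45341)=-0.21099, 0.114×(-2.17156)=-0.24756, 0.136×(-1.99510)=-0.27133, 0.1×(-2.30259)=-0.23026, 0.071×(-2.64508)=-0.18780, 0.107×(-2.23493)=-0.23914, 0.136×(-1.99510)=-0.27133, 0.107×(-2.23493)=-0.23914, 0.143×(-1.94491)=-0.27812.
Sum = -2.17567, so H' = 2.176.

2.176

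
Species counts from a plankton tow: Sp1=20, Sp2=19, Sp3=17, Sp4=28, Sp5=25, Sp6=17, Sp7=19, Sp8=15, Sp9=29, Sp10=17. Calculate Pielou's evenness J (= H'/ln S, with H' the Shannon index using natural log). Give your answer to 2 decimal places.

0.99

Total N = 20+19+17+28+25+17+19+15+29+17 = 206, so the proportions are 0.0971, 0.0922, 0.0825, 0.1359, 0.1214, 0.0825, 0.0922, 0.0728, 0.1408, 0.0825 (working shown to 4 dp, full precision carried).
H' = −Σ pᵢ ln pᵢ = −((-0.2264) + (-0.2198) + (-0.2059) + (-0.2713) + (-0.2559) + (-0.2059) + (-0.2198) + (-0.1908) + (-0.2760) + (-0.2059)) = 2.2777.
With S = 10 species, ln S = 2.3026, so J = 2.2777/2.3026 = 0.9892, i.e. 0.99 to 2 decimal places.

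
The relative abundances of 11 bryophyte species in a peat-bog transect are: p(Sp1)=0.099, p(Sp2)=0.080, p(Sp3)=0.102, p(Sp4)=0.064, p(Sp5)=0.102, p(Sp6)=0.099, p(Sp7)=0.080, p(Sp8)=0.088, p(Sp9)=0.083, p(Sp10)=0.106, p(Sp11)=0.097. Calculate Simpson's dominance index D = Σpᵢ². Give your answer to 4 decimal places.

0.0926

D = 0.099² + 0.08² + 0.102² + 0.064² + 0.102² + 0.099² + 0.08² + 0.088² + 0.083² + 0.106² + 0.097² = 0.009801 + 0.006400 + 0.010404 + 0.004096 + 0.010404 + 0.009801 + 0.006400 + 0.007744 + 0.006889 + 0.011236 + 0.009409 = 0.092584 (working shown to 6 dp, full precision carried).
To 4 decimal places, D = 0.0926.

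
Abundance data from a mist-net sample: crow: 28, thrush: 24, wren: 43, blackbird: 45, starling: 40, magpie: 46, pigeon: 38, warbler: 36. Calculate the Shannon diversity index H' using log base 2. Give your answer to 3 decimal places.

2.970

Total N = 28+24+43+45+40+46+38+36 = 300, so the proportions are 0.09333, 0.08, 0.14333, 0.15, 0.13333, 0.15333, 0.12667, 0.12 (working shown to 5 dp, full precision carried).
Each pᵢ log₂ pᵢ term: 0.09333×(-3.42146)=-0.31934, 0.08×(-3.64386)=-0.29151, 0.14333×(-2.80255)=-0.40170, 0.15×(-2.73697)=-0.41054, 0.13333×(-2.90689)=-0.38759, 0.15333×(-2.70526)=-0.41481, 0.12667×(-2.98089)=-0.37758, 0.12×(-3.05889)=-0.36707.
Sum = -2.97013, so H' = 2.970.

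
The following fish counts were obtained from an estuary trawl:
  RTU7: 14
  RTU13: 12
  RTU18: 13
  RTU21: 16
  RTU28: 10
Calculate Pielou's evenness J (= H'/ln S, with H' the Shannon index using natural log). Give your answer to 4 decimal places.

0.9926

Total N = 14+12+13+16+10 = 65, so the proportions are 0.215385, 0.184615, 0.2, 0.246154, 0.153846 (working shown to 6 dp, full precision carried).
H' = −Σ pᵢ ln pᵢ = −((-0.330686) + (-0.311904) + (-0.321888) + (-0.345058) + (-0.287970)) = 1.597506.
With S = 5 species, ln S = 1.609438, so J = 1.597506/1.609438 = 0.992586, i.e. 0.9926 to 4 decimal places.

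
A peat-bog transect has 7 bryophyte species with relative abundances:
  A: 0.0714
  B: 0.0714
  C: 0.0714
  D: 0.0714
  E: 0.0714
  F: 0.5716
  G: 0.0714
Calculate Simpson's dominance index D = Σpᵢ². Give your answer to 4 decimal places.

D = 0.0714² + 0.0714² + 0.0714² + 0.0714² + 0.0714² + 0.5716² + 0.0714² = 0.005098 + 0.005098 + 0.005098 + 0.005098 + 0.005098 + 0.326727 + 0.005098 = 0.357314 (working shown to 6 dp, full precision carried).
To 4 decimal places, D = 0.3573.

0.3573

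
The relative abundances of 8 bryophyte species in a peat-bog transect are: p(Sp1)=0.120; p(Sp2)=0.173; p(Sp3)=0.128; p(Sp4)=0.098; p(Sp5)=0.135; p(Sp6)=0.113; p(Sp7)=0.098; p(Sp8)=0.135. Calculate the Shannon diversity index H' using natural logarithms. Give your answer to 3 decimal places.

Each pᵢ ln pᵢ term (working shown to 5 dp, full precision carried): 0.12×(-2.12026)=-0.25443, 0.173×(-1.75446)=-0.30352, 0.128×(-2.05573)=-0.26313, 0.098×(-2.32279)=-0.22763, 0.135×(-2.00248)=-0.27033, 0.113×(-2.18037)=-0.24638, 0.098×(-2.32279)=-0.22763, 0.135×(-2.00248)=-0.27033.
Sum = -2.06340, so H' = 2.063.

2.063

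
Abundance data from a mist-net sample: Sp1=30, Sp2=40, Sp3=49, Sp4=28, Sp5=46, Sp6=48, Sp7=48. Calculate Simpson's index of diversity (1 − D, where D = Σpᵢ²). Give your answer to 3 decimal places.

0.851

Total N = 30+40+49+28+46+48+48 = 289, so the proportions are 0.10381, 0.13841, 0.16955, 0.09689, 0.15917, 0.16609, 0.16609 (working shown to 5 dp, full precision carried).
D = 0.10381² + 0.13841² + 0.16955² + 0.09689² + 0.15917² + 0.16609² + 0.16609² = 0.01078 + 0.01916 + 0.02875 + 0.00939 + 0.02533 + 0.02759 + 0.02759 = 0.14857.
So 1 − D = 0.85143, i.e. 0.851 to 3 decimal places.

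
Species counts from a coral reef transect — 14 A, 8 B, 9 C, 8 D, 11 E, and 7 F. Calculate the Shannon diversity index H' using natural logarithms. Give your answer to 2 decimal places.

Total N = 14+8+9+8+11+7 = 57, so the proportions are 0.2456, 0.1404, 0.1579, 0.1404, 0.193, 0.1228 (working shown to 4 dp, full precision carried).
Each pᵢ ln pᵢ term: 0.2456×(-1.4040)=-0.3448, 0.1404×(-1.9636)=-0.2756, 0.1579×(-1.8458)=-0.2914, 0.1404×(-1.9636)=-0.2756, 0.193×(-1.6452)=-0.3175, 0.1228×(-2.0971)=-0.2575.
Sum = -1.7625, so H' = 1.76.

1.76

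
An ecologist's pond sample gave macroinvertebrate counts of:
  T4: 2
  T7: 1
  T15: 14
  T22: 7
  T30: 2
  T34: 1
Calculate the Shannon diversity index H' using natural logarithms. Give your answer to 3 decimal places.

1.320

Total N = 2+1+14+7+2+1 = 27, so the proportions are 0.07407, 0.03704, 0.51852, 0.25926, 0.07407, 0.03704 (working shown to 5 dp, full precision carried).
Each pᵢ ln pᵢ term: 0.07407×(-2.60269)=-0.19279, 0.03704×(-3.29584)=-0.12207, 0.51852×(-0.65678)=-0.34055, 0.25926×(-1.34993)=-0.34998, 0.07407×(-2.60269)=-0.19279, 0.03704×(-3.29584)=-0.12207.
Sum = -1.32025, so H' = 1.320.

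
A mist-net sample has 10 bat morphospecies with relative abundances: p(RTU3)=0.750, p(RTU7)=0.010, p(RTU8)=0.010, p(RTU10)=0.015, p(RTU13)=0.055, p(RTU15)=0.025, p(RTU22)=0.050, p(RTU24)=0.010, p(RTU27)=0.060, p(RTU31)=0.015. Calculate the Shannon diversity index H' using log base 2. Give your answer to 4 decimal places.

Each pᵢ log₂ pᵢ term (working shown to 6 dp, full precision carried): 0.75×(-0.415037)=-0.311278, 0.01×(-6.643856)=-0.066439, 0.01×(-6.643856)=-0.066439, 0.015×(-6.058894)=-0.090883, 0.055×(-4.184425)=-0.230143, 0.025×(-5.321928)=-0.133048, 0.05×(-4.321928)=-0.216096, 0.01×(-6.643856)=-0.066439, 0.06×(-4.058894)=-0.243534, 0.015×(-6.058894)=-0.090883.
Sum = -1.515182, so H' = 1.5152.

1.5152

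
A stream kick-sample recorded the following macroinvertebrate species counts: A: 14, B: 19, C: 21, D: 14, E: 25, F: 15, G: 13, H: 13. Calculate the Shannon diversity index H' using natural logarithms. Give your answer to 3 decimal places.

Total N = 14+19+21+14+25+15+13+13 = 134, so the proportions are 0.10448, 0.14179, 0.15672, 0.10448, 0.18657, 0.11194, 0.09701, 0.09701 (working shown to 5 dp, full precision carried).
Each pᵢ ln pᵢ term: 0.10448×(-2.25878)=-0.23599, 0.14179×(-1.95340)=-0.27697, 0.15672×(-1.85332)=-0.29045, 0.10448×(-2.25878)=-0.23599, 0.18657×(-1.67896)=-0.31324, 0.11194×(-2.18979)=-0.24513, 0.09701×(-2.33289)=-0.22633, 0.09701×(-2.33289)=-0.22633.
Sum = -2.05042, so H' = 2.050.

2.050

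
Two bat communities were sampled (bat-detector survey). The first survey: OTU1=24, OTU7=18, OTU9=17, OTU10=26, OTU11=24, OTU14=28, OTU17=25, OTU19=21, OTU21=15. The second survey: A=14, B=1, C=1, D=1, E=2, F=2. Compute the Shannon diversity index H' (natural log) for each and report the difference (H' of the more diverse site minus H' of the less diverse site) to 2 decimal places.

The first survey: N=198, proportions 0.1212, 0.0909, 0.0859, 0.1313, 0.1212, 0.1414, 0.1263, 0.1061, 0.0758, giving H' = 2.1783 (working shown to 4 dp, full precision carried).
The second survey: N=21, proportions 0.6667, 0.0476, 0.0476, 0.0476, 0.0952, 0.0952, giving H' = 1.1531.
Difference = |2.1783 − 1.1531| = 1.0252, i.e. 1.03 to 2 decimal places.

1.03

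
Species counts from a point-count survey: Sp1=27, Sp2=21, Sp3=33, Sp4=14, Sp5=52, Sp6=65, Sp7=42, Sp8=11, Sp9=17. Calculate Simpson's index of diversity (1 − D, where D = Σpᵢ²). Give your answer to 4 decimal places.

Total N = 27+21+33+14+52+65+42+11+17 = 282, so the proportions are 0.095745, 0.074468, 0.117021, 0.049645, 0.184397, 0.230496, 0.148936, 0.039007, 0.060284 (working shown to 6 dp, full precision carried).
D = 0.095745² + 0.074468² + 0.117021² + 0.049645² + 0.184397² + 0.230496² + 0.148936² + 0.039007² + 0.060284² = 0.009167 + 0.005545 + 0.013694 + 0.002465 + 0.034002 + 0.053129 + 0.022182 + 0.001522 + 0.003634 = 0.145340.
So 1 − D = 0.854660, i.e. 0.8547 to 4 decimal places.

0.8547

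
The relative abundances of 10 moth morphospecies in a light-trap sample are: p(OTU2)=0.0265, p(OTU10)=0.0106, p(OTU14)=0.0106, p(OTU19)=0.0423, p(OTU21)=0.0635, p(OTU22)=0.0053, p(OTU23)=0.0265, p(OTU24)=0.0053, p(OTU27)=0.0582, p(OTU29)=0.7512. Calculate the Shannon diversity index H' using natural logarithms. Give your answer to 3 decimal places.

1.034

Each pᵢ ln pᵢ term (working shown to 5 dp, full precision carried): 0.0265×(-3.63061)=-0.09621, 0.0106×(-4.54690)=-0.04820, 0.0106×(-4.54690)=-0.04820, 0.0423×(-3.16297)=-0.13379, 0.0635×(-2.75672)=-0.17505, 0.0053×(-5.24005)=-0.02777, 0.0265×(-3.63061)=-0.09621, 0.0053×(-5.24005)=-0.02777, 0.0582×(-2.84387)=-0.16551, 0.7512×(-0.28608)=-0.21491.
Sum = -1.03363, so H' = 1.034.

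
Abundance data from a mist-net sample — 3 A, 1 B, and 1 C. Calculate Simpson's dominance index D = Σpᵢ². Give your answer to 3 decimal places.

Total N = 3+1+1 = 5, so the proportions are 0.6, 0.2, 0.2 (working shown to 5 dp, full precision carried).
D = 0.6² + 0.2² + 0.2² = 0.36000 + 0.04000 + 0.04000 = 0.44000.
To 3 decimal places, D = 0.440.

0.440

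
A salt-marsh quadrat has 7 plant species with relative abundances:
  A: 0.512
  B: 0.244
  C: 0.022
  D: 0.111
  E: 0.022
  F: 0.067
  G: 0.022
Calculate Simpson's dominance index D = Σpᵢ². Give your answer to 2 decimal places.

0.34

D = 0.512² + 0.244² + 0.022² + 0.111² + 0.022² + 0.067² + 0.022² = 0.2621 + 0.0595 + 0.0005 + 0.0123 + 0.0005 + 0.0045 + 0.0005 = 0.3399 (working shown to 4 dp, full precision carried).
To 2 decimal places, D = 0.34.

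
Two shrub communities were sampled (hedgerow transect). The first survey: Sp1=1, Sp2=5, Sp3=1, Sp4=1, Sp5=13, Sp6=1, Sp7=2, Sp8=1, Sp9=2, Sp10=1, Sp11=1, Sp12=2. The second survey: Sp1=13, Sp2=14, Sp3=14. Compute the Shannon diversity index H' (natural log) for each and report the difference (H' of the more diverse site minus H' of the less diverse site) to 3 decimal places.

The first survey: N=31, proportions 0.03226, 0.16129, 0.03226, 0.03226, 0.41935, 0.03226, 0.06452, 0.03226, 0.06452, 0.03226, 0.03226, 0.06452, giving H' = 1.96462 (working shown to 5 dp, full precision carried).
The second survey: N=41, proportions 0.31707, 0.34146, 0.34146, giving H' = 1.09801.
Difference = |1.96462 − 1.09801| = 0.86661, i.e. 0.867 to 3 decimal places.

0.867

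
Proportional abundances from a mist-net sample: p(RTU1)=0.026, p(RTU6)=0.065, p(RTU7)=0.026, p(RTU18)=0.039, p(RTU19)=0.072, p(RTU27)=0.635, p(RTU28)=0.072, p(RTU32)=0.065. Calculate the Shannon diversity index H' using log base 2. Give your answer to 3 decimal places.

1.932

Each pᵢ log₂ pᵢ term (working shown to 5 dp, full precision carried): 0.026×(-5.26534)=-0.13690, 0.065×(-3.94342)=-0.25632, 0.026×(-5.26534)=-0.13690, 0.039×(-4.68038)=-0.18253, 0.072×(-3.79586)=-0.27330, 0.635×(-0.65517)=-0.41603, 0.072×(-3.79586)=-0.27330, 0.065×(-3.94342)=-0.25632.
Sum = -1.93161, so H' = 1.932.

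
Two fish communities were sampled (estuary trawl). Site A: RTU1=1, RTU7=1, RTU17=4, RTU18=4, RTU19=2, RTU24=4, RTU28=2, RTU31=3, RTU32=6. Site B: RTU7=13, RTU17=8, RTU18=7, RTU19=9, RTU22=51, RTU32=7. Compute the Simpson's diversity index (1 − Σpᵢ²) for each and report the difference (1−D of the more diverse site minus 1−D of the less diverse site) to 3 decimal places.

0.193

Site A: N=27, proportions 0.03704, 0.03704, 0.14815, 0.14815, 0.07407, 0.14815, 0.07407, 0.11111, 0.22222, giving 1−D = 0.85871 (working shown to 5 dp, full precision carried).
Site B: N=95, proportions 0.13684, 0.08421, 0.07368, 0.09474, 0.53684, 0.07368, giving 1−D = 0.66615.
Difference = |0.85871 − 0.66615| = 0.19256, i.e. 0.193 to 3 decimal places.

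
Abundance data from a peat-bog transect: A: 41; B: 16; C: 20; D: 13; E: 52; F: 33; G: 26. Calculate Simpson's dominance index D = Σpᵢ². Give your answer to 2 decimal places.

Total N = 41+16+20+13+52+33+26 = 201, so the proportions are 0.204, 0.0796, 0.0995, 0.0647, 0.2587, 0.1642, 0.1294 (working shown to 4 dp, full precision carried).
D = 0.204² + 0.0796² + 0.0995² + 0.0647² + 0.2587² + 0.1642² + 0.1294² = 0.0416 + 0.0063 + 0.0099 + 0.0042 + 0.0669 + 0.0270 + 0.0167 = 0.1726.
To 2 decimal places, D = 0.17.

0.17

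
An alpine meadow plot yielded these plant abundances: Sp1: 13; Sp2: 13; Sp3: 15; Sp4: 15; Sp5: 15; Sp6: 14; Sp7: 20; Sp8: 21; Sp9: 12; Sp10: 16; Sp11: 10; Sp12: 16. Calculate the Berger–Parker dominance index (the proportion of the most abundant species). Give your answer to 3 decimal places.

0.117

Total N = 13+13+15+15+15+14+20+21+12+16+10+16 = 180, so the proportions are 0.07222, 0.07222, 0.08333, 0.08333, 0.08333, 0.07778, 0.11111, 0.11667, 0.06667, 0.08889, 0.05556, 0.08889 (working shown to 5 dp, full precision carried).
The largest proportion is 0.11667, i.e. d = 0.117 to 3 decimal places.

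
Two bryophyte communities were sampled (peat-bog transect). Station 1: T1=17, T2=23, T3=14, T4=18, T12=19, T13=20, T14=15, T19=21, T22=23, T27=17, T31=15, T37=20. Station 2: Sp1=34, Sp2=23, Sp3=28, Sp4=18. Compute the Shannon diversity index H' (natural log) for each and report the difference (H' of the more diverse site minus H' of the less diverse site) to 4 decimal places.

1.1130

Station 1: N=222, proportions 0.076577, 0.103604, 0.063063, 0.081081, 0.085586, 0.09009, 0.067568, 0.094595, 0.103604, 0.076577, 0.067568, 0.09009, giving H' = 2.472562 (working shown to 6 dp, full precision carried).
Station 2: N=103, proportions 0.330097, 0.223301, 0.271845, 0.174757, giving H' = 1.359573.
Difference = |2.472562 − 1.359573| = 1.112989, i.e. 1.1130 to 4 decimal places.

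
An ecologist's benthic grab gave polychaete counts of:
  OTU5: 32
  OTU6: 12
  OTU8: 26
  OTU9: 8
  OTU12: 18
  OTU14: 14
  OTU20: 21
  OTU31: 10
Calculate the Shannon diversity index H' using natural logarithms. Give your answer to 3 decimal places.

Total N = 32+12+26+8+18+14+21+10 = 141, so the proportions are 0.22695, 0.08511, 0.1844, 0.05674, 0.12766, 0.09929, 0.14894, 0.07092 (working shown to 5 dp, full precision carried).
Each pᵢ ln pᵢ term: 0.22695×(-1.48302)=-0.33657, 0.08511×(-2.46385)=-0.20969, 0.1844×(-1.69066)=-0.31175, 0.05674×(-2.86932)=-0.16280, 0.12766×(-2.05839)=-0.26277, 0.09929×(-2.30970)=-0.22933, 0.14894×(-1.90424)=-0.28361, 0.07092×(-2.64617)=-0.18767.
Sum = -1.98420, so H' = 1.984.

1.984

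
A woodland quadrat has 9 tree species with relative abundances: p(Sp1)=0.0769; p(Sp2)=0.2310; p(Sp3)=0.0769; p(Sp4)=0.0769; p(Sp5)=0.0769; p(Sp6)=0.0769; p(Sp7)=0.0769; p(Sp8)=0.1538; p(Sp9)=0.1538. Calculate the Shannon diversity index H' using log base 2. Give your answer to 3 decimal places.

3.027

Each pᵢ log₂ pᵢ term (working shown to 5 dp, full precision carried): 0.0769×(-3.70087)=-0.28460, 0.231×(-2.11404)=-0.48834, 0.0769×(-3.70087)=-0.28460, 0.0769×(-3.70087)=-0.28460, 0.0769×(-3.70087)=-0.28460, 0.0769×(-3.70087)=-0.28460, 0.0769×(-3.70087)=-0.28460, 0.1538×(-2.70087)=-0.41539, 0.1538×(-2.70087)=-0.41539.
Sum = -3.02671, so H' = 3.027.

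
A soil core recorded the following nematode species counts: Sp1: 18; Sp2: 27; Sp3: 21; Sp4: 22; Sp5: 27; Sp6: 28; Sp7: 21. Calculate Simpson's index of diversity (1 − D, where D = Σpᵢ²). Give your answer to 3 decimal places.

0.854

Total N = 18+27+21+22+27+28+21 = 164, so the proportions are 0.10976, 0.16463, 0.12805, 0.13415, 0.16463, 0.17073, 0.12805 (working shown to 5 dp, full precision carried).
D = 0.10976² + 0.16463² + 0.12805² + 0.13415² + 0.16463² + 0.17073² + 0.12805² = 0.01205 + 0.02710 + 0.01640 + 0.01800 + 0.02710 + 0.02915 + 0.01640 = 0.14619.
So 1 − D = 0.85381, i.e. 0.854 to 3 decimal places.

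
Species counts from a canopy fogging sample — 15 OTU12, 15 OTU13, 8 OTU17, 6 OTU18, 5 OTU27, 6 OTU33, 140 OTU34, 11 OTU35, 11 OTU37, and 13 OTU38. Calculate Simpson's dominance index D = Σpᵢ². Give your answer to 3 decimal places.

0.390

Total N = 15+15+8+6+5+6+140+11+11+13 = 230, so the proportions are 0.06522, 0.06522, 0.03478, 0.02609, 0.02174, 0.02609, 0.6087, 0.04783, 0.04783, 0.05652 (working shown to 5 dp, full precision carried).
D = 0.06522² + 0.06522² + 0.03478² + 0.02609² + 0.02174² + 0.02609² + 0.6087² + 0.04783² + 0.04783² + 0.05652² = 0.00425 + 0.00425 + 0.00121 + 0.00068 + 0.00047 + 0.00068 + 0.37051 + 0.00229 + 0.00229 + 0.00319 = 0.38983.
To 3 decimal places, D = 0.390.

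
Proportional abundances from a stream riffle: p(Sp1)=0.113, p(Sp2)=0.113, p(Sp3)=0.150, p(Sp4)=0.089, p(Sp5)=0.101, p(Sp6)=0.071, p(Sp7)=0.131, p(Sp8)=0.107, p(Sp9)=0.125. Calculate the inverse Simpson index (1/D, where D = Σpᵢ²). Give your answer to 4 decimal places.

8.6628

D = 0.113² + 0.113² + 0.15² + 0.089² + 0.101² + 0.071² + 0.131² + 0.107² + 0.125² = 0.01276900 + 0.01276900 + 0.02250000 + 0.00792100 + 0.01020100 + 0.00504100 + 0.01716100 + 0.01144900 + 0.01562500 = 0.11543600 (working shown to 8 dp, full precision carried).
So 1/D = 8.662809, i.e. 8.6628 to 4 decimal places.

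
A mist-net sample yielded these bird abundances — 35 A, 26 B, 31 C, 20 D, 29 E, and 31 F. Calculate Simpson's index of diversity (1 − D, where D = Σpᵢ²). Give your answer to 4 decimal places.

Total N = 35+26+31+20+29+31 = 172, so the proportions are 0.203488, 0.151163, 0.180233, 0.116279, 0.168605, 0.180233 (working shown to 6 dp, full precision carried).
D = 0.203488² + 0.151163² + 0.180233² + 0.116279² + 0.168605² + 0.180233² = 0.041408 + 0.022850 + 0.032484 + 0.013521 + 0.028428 + 0.032484 = 0.171174.
So 1 − D = 0.828826, i.e. 0.8288 to 4 decimal places.

0.8288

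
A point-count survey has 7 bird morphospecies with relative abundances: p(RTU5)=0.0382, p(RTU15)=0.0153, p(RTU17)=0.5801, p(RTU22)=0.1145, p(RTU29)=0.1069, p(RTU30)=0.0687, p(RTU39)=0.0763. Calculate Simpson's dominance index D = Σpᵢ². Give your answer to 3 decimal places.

D = 0.0382² + 0.0153² + 0.5801² + 0.1145² + 0.1069² + 0.0687² + 0.0763² = 0.00146 + 0.00023 + 0.33652 + 0.01311 + 0.01143 + 0.00472 + 0.00582 = 0.37329 (working shown to 5 dp, full precision carried).
To 3 decimal places, D = 0.373.

0.373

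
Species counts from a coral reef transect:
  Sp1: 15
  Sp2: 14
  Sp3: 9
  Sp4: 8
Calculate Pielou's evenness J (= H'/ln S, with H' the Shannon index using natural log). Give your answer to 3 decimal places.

0.974

Total N = 15+14+9+8 = 46, so the proportions are 0.32609, 0.30435, 0.19565, 0.17391 (working shown to 5 dp, full precision carried).
H' = −Σ pᵢ ln pᵢ = −((-0.36541) + (-0.36205) + (-0.31919) + (-0.30421)) = 1.35086.
With S = 4 species, ln S = 1.38629, so J = 1.35086/1.38629 = 0.97444, i.e. 0.974 to 3 decimal places.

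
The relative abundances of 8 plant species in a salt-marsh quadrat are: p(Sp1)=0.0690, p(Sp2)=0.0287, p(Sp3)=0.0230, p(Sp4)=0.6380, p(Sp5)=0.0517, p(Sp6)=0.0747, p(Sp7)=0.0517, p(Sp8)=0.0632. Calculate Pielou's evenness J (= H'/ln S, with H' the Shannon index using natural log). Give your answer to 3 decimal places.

H' = −Σ pᵢ ln pᵢ = −((-0.18448) + (-0.10191) + (-0.08676) + (-0.28673) + (-0.15315) + (-0.19379) + (-0.15315) + (-0.17452)) = 1.33450 (working shown to 5 dp, full precision carried).
With S = 8 species, ln S = 2.07944, so J = 1.33450/2.07944 = 0.64176, i.e. 0.642 to 3 decimal places.

0.642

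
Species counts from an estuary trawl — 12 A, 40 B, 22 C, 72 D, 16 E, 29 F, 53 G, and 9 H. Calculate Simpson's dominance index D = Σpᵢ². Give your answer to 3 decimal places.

Total N = 12+40+22+72+16+29+53+9 = 253, so the proportions are 0.04743, 0.1581, 0.08696, 0.28458, 0.06324, 0.11462, 0.20949, 0.03557 (working shown to 5 dp, full precision carried).
D = 0.04743² + 0.1581² + 0.08696² + 0.28458² + 0.06324² + 0.11462² + 0.20949² + 0.03557² = 0.00225 + 0.02500 + 0.00756 + 0.08099 + 0.00400 + 0.01314 + 0.04388 + 0.00127 = 0.17808.
To 3 decimal places, D = 0.178.

0.178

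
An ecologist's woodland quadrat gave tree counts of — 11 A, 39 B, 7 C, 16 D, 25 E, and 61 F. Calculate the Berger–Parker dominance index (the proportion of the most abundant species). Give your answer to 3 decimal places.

0.384

Total N = 11+39+7+16+25+61 = 159, so the proportions are 0.06918, 0.24528, 0.04403, 0.10063, 0.15723, 0.38365 (working shown to 5 dp, full precision carried).
The largest proportion is 0.38365, i.e. d = 0.384 to 3 decimal places.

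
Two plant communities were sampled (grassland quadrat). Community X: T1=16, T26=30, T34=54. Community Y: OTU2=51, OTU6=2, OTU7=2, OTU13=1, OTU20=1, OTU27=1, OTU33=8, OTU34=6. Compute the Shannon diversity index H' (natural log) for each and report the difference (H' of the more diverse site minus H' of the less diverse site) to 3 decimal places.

0.086

Community X: N=100, proportions 0.16, 0.3, 0.54, giving H' = 0.987145 (working shown to 6 dp, full precision carried).
Community Y: N=72, proportions 0.708333, 0.027778, 0.027778, 0.013889, 0.013889, 0.013889, 0.111111, 0.083333, giving H' = 1.072752.
Difference = |0.987145 − 1.072752| = 0.085607, i.e. 0.086 to 3 decimal places.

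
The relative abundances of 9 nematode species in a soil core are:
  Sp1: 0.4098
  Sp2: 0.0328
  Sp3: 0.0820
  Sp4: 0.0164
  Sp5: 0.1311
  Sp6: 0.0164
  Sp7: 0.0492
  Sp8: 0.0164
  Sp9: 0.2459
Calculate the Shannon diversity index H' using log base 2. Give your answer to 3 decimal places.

2.373

Each pᵢ log₂ pᵢ term (working shown to 5 dp, full precision carried): 0.4098×(-1.28701)=-0.52742, 0.0328×(-4.93016)=-0.16171, 0.082×(-3.60823)=-0.29588, 0.0164×(-5.93016)=-0.09725, 0.1311×(-2.93126)=-0.38429, 0.0164×(-5.93016)=-0.09725, 0.0492×(-4.34520)=-0.21378, 0.0164×(-5.93016)=-0.09725, 0.2459×(-2.02386)=-0.49767.
Sum = -2.37250, so H' = 2.373.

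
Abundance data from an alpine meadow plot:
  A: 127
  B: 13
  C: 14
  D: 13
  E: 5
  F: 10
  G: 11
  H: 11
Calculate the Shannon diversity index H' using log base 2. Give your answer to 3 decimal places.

Total N = 127+13+14+13+5+10+11+11 = 204, so the proportions are 0.62255, 0.06373, 0.06863, 0.06373, 0.02451, 0.04902, 0.05392, 0.05392 (working shown to 5 dp, full precision carried).
Each pᵢ log₂ pᵢ term: 0.62255×(-0.68374)=-0.42566, 0.06373×(-3.97199)=-0.25312, 0.06863×(-3.86507)=-0.26525, 0.06373×(-3.97199)=-0.25312, 0.02451×(-5.35050)=-0.13114, 0.04902×(-4.35050)=-0.21326, 0.05392×(-4.21299)=-0.22717, 0.05392×(-4.21299)=-0.22717.
Sum = -1.99589, so H' = 1.996.

1.996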